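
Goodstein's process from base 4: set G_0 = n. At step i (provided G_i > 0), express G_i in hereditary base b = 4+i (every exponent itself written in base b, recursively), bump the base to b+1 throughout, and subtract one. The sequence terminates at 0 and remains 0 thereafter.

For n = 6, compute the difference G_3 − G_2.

6 —HB4→ 4 + 2 —bump→ 5 + 2 = 7 —(−1)→ 6
6 —HB5→ 5 + 1 —bump→ 6 + 1 = 7 —(−1)→ 6
6 —HB6→ 6 —bump→ 7 = 7 —(−1)→ 6

0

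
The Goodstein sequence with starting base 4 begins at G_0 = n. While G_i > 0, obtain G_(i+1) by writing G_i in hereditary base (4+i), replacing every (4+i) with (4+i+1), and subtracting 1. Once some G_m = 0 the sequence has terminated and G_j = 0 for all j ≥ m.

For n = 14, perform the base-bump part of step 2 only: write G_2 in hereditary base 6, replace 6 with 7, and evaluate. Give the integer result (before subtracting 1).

G_0=14  [base 4] 3·4 + 2  →[4↦5]→  3·5 + 2 = 17  −1 ⇒ G_1=16
G_1=16  [base 5] 3·5 + 1  →[5↦6]→  3·6 + 1 = 19  −1 ⇒ G_2=18
G_2=18  [base 6] 3·6  →[6↦7]→  3·7 = 21  −1 ⇒ G_3=20

21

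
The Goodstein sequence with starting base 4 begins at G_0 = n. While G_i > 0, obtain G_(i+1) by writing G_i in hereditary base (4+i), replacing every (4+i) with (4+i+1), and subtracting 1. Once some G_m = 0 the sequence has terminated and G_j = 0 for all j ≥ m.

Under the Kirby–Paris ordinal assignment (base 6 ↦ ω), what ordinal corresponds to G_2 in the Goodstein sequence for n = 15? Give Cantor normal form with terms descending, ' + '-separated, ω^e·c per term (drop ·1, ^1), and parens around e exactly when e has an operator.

ω·3 + 1

G_0 = 15. HB_4(15) = 3·4 + 3. Bump = 18. G_1 = 17.
G_1 = 17. HB_5(17) = 3·5 + 2. Bump = 20. G_2 = 19.
G_2 = 19. HB_6(19) = 3·6 + 1. Bump = 22. G_3 = 21.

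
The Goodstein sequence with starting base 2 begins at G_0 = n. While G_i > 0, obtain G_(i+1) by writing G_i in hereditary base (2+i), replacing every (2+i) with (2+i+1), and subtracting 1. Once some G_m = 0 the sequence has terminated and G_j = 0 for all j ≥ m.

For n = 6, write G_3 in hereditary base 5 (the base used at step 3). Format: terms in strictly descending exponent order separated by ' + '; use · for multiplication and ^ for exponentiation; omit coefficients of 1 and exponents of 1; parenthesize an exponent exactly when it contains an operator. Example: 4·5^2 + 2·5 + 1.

5^5

base 2: 6 = 2^2 + 2; at 3: 3^3 + 3 = 30; next = 29
base 3: 29 = 3^3 + 2; at 4: 4^4 + 2 = 258; next = 257
base 4: 257 = 4^4 + 1; at 5: 5^5 + 1 = 3126; next = 3125
base 5: 3125 = 5^5; at 6: 6^6 = 46656; next = 46655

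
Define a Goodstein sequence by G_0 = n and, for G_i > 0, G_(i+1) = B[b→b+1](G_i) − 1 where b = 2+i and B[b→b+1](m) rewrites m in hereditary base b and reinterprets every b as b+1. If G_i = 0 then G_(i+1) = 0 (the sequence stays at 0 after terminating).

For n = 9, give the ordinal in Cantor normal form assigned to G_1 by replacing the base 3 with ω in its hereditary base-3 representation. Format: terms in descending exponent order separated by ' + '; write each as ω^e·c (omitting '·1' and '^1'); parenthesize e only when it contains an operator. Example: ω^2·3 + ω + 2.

9 —HB2→ 2^(2 + 1) + 1 —bump→ 3^(3 + 1) + 1 = 82 —(−1)→ 81
81 —HB3→ 3^(3 + 1) —bump→ 4^(4 + 1) = 1024 —(−1)→ 1023

ω^(ω + 1)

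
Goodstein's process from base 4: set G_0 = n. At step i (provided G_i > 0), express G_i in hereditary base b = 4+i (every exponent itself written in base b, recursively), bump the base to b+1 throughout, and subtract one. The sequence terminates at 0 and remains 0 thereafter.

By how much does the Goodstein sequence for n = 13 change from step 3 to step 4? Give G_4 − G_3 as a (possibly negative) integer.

i=0: 13 = 3·4 + 1 (b=4); 4→5: 3·5 + 1 = 16; 16−1 = 15
i=1: 15 = 3·5 (b=5); 5→6: 3·6 = 18; 18−1 = 17
i=2: 17 = 2·6 + 5 (b=6); 6→7: 2·7 + 5 = 19; 19−1 = 18
i=3: 18 = 2·7 + 4 (b=7); 7→8: 2·8 + 4 = 20; 20−1 = 19

1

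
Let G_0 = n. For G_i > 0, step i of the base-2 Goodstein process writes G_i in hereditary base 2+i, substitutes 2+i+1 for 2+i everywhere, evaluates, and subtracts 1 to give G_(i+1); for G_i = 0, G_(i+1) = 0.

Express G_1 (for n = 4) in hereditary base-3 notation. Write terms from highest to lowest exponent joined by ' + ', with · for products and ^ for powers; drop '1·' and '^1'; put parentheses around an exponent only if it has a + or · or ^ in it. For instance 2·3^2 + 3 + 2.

2·3^2 + 2·3 + 2

[0] 4 ≡ 2^2 (base 2). Lift 3: 27. −1: 26.
[1] 26 ≡ 2·3^2 + 2·3 + 2 (base 3). Lift 4: 42. −1: 41.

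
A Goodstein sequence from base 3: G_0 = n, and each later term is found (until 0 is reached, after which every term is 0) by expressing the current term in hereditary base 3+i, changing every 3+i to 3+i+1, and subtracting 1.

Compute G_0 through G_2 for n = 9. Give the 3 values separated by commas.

9, 15, 17

[0] 9 ≡ 3^2 (base 3). Lift 4: 16. −1: 15.
[1] 15 ≡ 3·4 + 3 (base 4). Lift 5: 18. −1: 17.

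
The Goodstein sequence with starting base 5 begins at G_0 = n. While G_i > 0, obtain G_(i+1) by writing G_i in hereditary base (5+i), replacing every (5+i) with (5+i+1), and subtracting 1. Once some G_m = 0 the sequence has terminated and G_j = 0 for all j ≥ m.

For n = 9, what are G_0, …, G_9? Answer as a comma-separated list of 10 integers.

i=0: 9 = 5 + 4 (b=5); 5→6: 6 + 4 = 10; 10−1 = 9
i=1: 9 = 6 + 3 (b=6); 6→7: 7 + 3 = 10; 10−1 = 9
i=2: 9 = 7 + 2 (b=7); 7→8: 8 + 2 = 10; 10−1 = 9
i=3: 9 = 8 + 1 (b=8); 8→9: 9 + 1 = 10; 10−1 = 9
i=4: 9 = 9 (b=9); 9→10: 10 = 10; 10−1 = 9
i=5: 9 = 9 (b=10); 10→11: 9 = 9; 9−1 = 8
i=6: 8 = 8 (b=11); 11→12: 8 = 8; 8−1 = 7
i=7: 7 = 7 (b=12); 12→13: 7 = 7; 7−1 = 6
i=8: 6 = 6 (b=13); 13→14: 6 = 6; 6−1 = 5

9, 9, 9, 9, 9, 9, 8, 7, 6, 5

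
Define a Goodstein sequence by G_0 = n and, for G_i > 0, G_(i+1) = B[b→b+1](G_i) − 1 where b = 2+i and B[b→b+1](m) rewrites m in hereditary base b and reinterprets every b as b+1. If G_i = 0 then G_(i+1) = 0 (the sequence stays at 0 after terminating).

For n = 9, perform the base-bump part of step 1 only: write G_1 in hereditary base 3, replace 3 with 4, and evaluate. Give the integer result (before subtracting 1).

i=0: 9 = 2^(2 + 1) + 1 (b=2); 2→3: 3^(3 + 1) + 1 = 82; 82−1 = 81
i=1: 81 = 3^(3 + 1) (b=3); 3→4: 4^(4 + 1) = 1024; 1024−1 = 1023

1024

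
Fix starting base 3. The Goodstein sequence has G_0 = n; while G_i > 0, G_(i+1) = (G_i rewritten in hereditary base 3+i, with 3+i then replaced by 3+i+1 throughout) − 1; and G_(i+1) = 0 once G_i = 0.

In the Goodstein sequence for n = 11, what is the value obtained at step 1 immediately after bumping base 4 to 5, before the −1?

26

11 —HB3→ 3^2 + 2 —bump→ 4^2 + 2 = 18 —(−1)→ 17
17 —HB4→ 4^2 + 1 —bump→ 5^2 + 1 = 26 —(−1)→ 25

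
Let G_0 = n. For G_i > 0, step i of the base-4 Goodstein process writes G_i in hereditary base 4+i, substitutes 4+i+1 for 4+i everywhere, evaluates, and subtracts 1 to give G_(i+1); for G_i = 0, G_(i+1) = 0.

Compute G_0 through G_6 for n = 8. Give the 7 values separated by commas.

8, 9, 9, 9, 9, 9, 9

G_0=8  [base 4] 2·4  →[4↦5]→  2·5 = 10  −1 ⇒ G_1=9
G_1=9  [base 5] 5 + 4  →[5↦6]→  6 + 4 = 10  −1 ⇒ G_2=9
G_2=9  [base 6] 6 + 3  →[6↦7]→  7 + 3 = 10  −1 ⇒ G_3=9
G_3=9  [base 7] 7 + 2  →[7↦8]→  8 + 2 = 10  −1 ⇒ G_4=9
G_4=9  [base 8] 8 + 1  →[8↦9]→  9 + 1 = 10  −1 ⇒ G_5=9
G_5=9  [base 9] 9  →[9↦10]→  10 = 10  −1 ⇒ G_6=9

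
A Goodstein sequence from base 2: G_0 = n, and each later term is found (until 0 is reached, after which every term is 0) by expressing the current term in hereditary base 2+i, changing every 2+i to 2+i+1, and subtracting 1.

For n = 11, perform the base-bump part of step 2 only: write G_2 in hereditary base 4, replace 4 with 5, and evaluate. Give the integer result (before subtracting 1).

i=0: 11 = 2^(2 + 1) + 2 + 1 (b=2); 2→3: 3^(3 + 1) + 3 + 1 = 85; 85−1 = 84
i=1: 84 = 3^(3 + 1) + 3 (b=3); 3→4: 4^(4 + 1) + 4 = 1028; 1028−1 = 1027
i=2: 1027 = 4^(4 + 1) + 3 (b=4); 4→5: 5^(5 + 1) + 3 = 15628; 15628−1 = 15627

15628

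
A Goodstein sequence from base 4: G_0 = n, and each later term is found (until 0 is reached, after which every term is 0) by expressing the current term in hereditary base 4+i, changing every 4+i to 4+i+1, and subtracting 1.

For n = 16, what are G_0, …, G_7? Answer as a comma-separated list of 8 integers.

16, 24, 27, 30, 33, 36, 39, 41

16 —HB4→ 4^2 —bump→ 5^2 = 25 —(−1)→ 24
24 —HB5→ 4·5 + 4 —bump→ 4·6 + 4 = 28 —(−1)→ 27
27 —HB6→ 4·6 + 3 —bump→ 4·7 + 3 = 31 —(−1)→ 30
30 —HB7→ 4·7 + 2 —bump→ 4·8 + 2 = 34 —(−1)→ 33
33 —HB8→ 4·8 + 1 —bump→ 4·9 + 1 = 37 —(−1)→ 36
36 —HB9→ 4·9 —bump→ 4·10 = 40 —(−1)→ 39
39 —HB10→ 3·10 + 9 —bump→ 3·11 + 9 = 42 —(−1)→ 41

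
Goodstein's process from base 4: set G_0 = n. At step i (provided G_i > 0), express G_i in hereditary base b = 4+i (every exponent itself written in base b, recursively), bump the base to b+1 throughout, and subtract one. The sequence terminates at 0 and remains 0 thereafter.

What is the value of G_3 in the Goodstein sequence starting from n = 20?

51

base 4: 20 = 4^2 + 4; at 5: 5^2 + 5 = 30; next = 29
base 5: 29 = 5^2 + 4; at 6: 6^2 + 4 = 40; next = 39
base 6: 39 = 6^2 + 3; at 7: 7^2 + 3 = 52; next = 51
base 7: 51 = 7^2 + 2; at 8: 8^2 + 2 = 66; next = 65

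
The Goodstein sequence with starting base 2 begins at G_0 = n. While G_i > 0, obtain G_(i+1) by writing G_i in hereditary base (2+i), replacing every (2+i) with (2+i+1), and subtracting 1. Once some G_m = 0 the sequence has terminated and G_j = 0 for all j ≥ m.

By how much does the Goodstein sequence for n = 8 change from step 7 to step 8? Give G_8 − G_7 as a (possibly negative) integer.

19225159060

[0] 8 ≡ 2^(2 + 1) (base 2). Lift 3: 81. −1: 80.
[1] 80 ≡ 2·3^3 + 2·3^2 + 2·3 + 2 (base 3). Lift 4: 554. −1: 553.
[2] 553 ≡ 2·4^4 + 2·4^2 + 2·4 + 1 (base 4). Lift 5: 6311. −1: 6310.
[3] 6310 ≡ 2·5^5 + 2·5^2 + 2·5 (base 5). Lift 6: 93396. −1: 93395.
[4] 93395 ≡ 2·6^6 + 2·6^2 + 6 + 5 (base 6). Lift 7: 1647196. −1: 1647195.
[5] 1647195 ≡ 2·7^7 + 2·7^2 + 7 + 4 (base 7). Lift 8: 33554572. −1: 33554571.
[6] 33554571 ≡ 2·8^8 + 2·8^2 + 8 + 3 (base 8). Lift 9: 774841152. −1: 774841151.
[7] 774841151 ≡ 2·9^9 + 2·9^2 + 9 + 2 (base 9). Lift 10: 20000000212. −1: 20000000211.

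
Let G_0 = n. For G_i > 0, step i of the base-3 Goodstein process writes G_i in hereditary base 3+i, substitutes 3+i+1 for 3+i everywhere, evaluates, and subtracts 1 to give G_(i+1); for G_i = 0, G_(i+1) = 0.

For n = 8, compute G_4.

base 3: 8 = 2·3 + 2; at 4: 2·4 + 2 = 10; next = 9
base 4: 9 = 2·4 + 1; at 5: 2·5 + 1 = 11; next = 10
base 5: 10 = 2·5; at 6: 2·6 = 12; next = 11
base 6: 11 = 6 + 5; at 7: 7 + 5 = 12; next = 11

11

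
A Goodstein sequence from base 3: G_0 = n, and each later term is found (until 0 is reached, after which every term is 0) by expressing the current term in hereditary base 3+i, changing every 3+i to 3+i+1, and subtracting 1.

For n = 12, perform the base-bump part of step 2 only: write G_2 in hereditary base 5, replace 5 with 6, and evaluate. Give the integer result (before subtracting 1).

base 3: 12 = 3^2 + 3; at 4: 4^2 + 4 = 20; next = 19
base 4: 19 = 4^2 + 3; at 5: 5^2 + 3 = 28; next = 27

38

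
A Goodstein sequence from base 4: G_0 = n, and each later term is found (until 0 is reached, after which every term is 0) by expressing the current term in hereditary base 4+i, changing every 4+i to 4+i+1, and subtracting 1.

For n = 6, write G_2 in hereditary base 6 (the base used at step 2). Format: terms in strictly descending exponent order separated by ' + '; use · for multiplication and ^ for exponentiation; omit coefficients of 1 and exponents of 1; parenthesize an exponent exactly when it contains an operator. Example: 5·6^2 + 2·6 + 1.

6

step 0: 6 = 4 + 2; sub 5 for 4: 5 + 2; = 7; G_1 = 7−1 = 6
step 1: 6 = 5 + 1; sub 6 for 5: 6 + 1; = 7; G_2 = 7−1 = 6
step 2: 6 = 6; sub 7 for 6: 7; = 7; G_3 = 7−1 = 6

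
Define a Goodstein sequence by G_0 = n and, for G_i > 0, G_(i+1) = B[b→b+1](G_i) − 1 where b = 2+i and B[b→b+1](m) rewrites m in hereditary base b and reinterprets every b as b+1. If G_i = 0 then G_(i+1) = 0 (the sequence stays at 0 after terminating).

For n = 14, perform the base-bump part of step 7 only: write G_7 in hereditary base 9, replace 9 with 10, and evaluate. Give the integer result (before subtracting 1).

G_0 = 14. HB_2(14) = 2^(2 + 1) + 2^2 + 2. Bump = 111. G_1 = 110.
G_1 = 110. HB_3(110) = 3^(3 + 1) + 3^3 + 2. Bump = 1282. G_2 = 1281.
G_2 = 1281. HB_4(1281) = 4^(4 + 1) + 4^4 + 1. Bump = 18751. G_3 = 18750.
G_3 = 18750. HB_5(18750) = 5^(5 + 1) + 5^5. Bump = 326592. G_4 = 326591.
G_4 = 326591. HB_6(326591) = 6^(6 + 1) + 5·6^5 + 5·6^4 + 5·6^3 + 5·6^2 + 5·6 + 5. Bump = 5862841. G_5 = 5862840.
G_5 = 5862840. HB_7(5862840) = 7^(7 + 1) + 5·7^5 + 5·7^4 + 5·7^3 + 5·7^2 + 5·7 + 4. Bump = 134404972. G_6 = 134404971.
G_6 = 134404971. HB_8(134404971) = 8^(8 + 1) + 5·8^5 + 5·8^4 + 5·8^3 + 5·8^2 + 5·8 + 3. Bump = 3487116549. G_7 = 3487116548.
G_7 = 3487116548. HB_9(3487116548) = 9^(9 + 1) + 5·9^5 + 5·9^4 + 5·9^3 + 5·9^2 + 5·9 + 2. Bump = 100000555552. G_8 = 100000555551.

100000555552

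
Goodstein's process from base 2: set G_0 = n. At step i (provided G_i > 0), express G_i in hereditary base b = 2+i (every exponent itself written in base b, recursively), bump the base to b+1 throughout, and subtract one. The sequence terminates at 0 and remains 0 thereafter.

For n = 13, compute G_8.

13 —HB2→ 2^(2 + 1) + 2^2 + 1 —bump→ 3^(3 + 1) + 3^3 + 1 = 109 —(−1)→ 108
108 —HB3→ 3^(3 + 1) + 3^3 —bump→ 4^(4 + 1) + 4^4 = 1280 —(−1)→ 1279
1279 —HB4→ 4^(4 + 1) + 3·4^3 + 3·4^2 + 3·4 + 3 —bump→ 5^(5 + 1) + 3·5^3 + 3·5^2 + 3·5 + 3 = 16093 —(−1)→ 16092
16092 —HB5→ 5^(5 + 1) + 3·5^3 + 3·5^2 + 3·5 + 2 —bump→ 6^(6 + 1) + 3·6^3 + 3·6^2 + 3·6 + 2 = 280712 —(−1)→ 280711
280711 —HB6→ 6^(6 + 1) + 3·6^3 + 3·6^2 + 3·6 + 1 —bump→ 7^(7 + 1) + 3·7^3 + 3·7^2 + 3·7 + 1 = 5765999 —(−1)→ 5765998
5765998 —HB7→ 7^(7 + 1) + 3·7^3 + 3·7^2 + 3·7 —bump→ 8^(8 + 1) + 3·8^3 + 3·8^2 + 3·8 = 134219480 —(−1)→ 134219479
134219479 —HB8→ 8^(8 + 1) + 3·8^3 + 3·8^2 + 2·8 + 7 —bump→ 9^(9 + 1) + 3·9^3 + 3·9^2 + 2·9 + 7 = 3486786856 —(−1)→ 3486786855
3486786855 —HB9→ 9^(9 + 1) + 3·9^3 + 3·9^2 + 2·9 + 6 —bump→ 10^(10 + 1) + 3·10^3 + 3·10^2 + 2·10 + 6 = 100000003326 —(−1)→ 100000003325

100000003325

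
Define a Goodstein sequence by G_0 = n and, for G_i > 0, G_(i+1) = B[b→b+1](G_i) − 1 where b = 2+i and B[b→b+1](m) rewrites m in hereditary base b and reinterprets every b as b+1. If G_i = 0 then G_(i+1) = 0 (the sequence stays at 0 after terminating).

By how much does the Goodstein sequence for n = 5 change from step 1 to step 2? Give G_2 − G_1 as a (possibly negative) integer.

[0] 5 ≡ 2^2 + 1 (base 2). Lift 3: 28. −1: 27.
[1] 27 ≡ 3^3 (base 3). Lift 4: 256. −1: 255.

228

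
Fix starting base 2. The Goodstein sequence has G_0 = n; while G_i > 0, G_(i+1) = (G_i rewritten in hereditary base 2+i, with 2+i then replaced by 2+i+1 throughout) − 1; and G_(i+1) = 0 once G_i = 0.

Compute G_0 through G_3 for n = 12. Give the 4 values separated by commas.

(0) 12|_2 = 2^(2 + 1) + 2^2 ↦ 3^(3 + 1) + 3^3|_3 = 108 ⇒ 107
(1) 107|_3 = 3^(3 + 1) + 2·3^2 + 2·3 + 2 ↦ 4^(4 + 1) + 2·4^2 + 2·4 + 2|_4 = 1066 ⇒ 1065
(2) 1065|_4 = 4^(4 + 1) + 2·4^2 + 2·4 + 1 ↦ 5^(5 + 1) + 2·5^2 + 2·5 + 1|_5 = 15686 ⇒ 15685

12, 107, 1065, 15685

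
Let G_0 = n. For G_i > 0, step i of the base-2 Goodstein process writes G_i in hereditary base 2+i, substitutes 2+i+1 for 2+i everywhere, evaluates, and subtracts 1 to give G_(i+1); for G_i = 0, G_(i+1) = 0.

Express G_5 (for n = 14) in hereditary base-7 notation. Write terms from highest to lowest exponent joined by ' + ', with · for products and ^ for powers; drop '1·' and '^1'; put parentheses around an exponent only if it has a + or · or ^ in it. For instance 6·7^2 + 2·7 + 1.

G_0=14  [base 2] 2^(2 + 1) + 2^2 + 2  →[2↦3]→  3^(3 + 1) + 3^3 + 3 = 111  −1 ⇒ G_1=110
G_1=110  [base 3] 3^(3 + 1) + 3^3 + 2  →[3↦4]→  4^(4 + 1) + 4^4 + 2 = 1282  −1 ⇒ G_2=1281
G_2=1281  [base 4] 4^(4 + 1) + 4^4 + 1  →[4↦5]→  5^(5 + 1) + 5^5 + 1 = 18751  −1 ⇒ G_3=18750
G_3=18750  [base 5] 5^(5 + 1) + 5^5  →[5↦6]→  6^(6 + 1) + 6^6 = 326592  −1 ⇒ G_4=326591
G_4=326591  [base 6] 6^(6 + 1) + 5·6^5 + 5·6^4 + 5·6^3 + 5·6^2 + 5·6 + 5  →[6↦7]→  7^(7 + 1) + 5·7^5 + 5·7^4 + 5·7^3 + 5·7^2 + 5·7 + 5 = 5862841  −1 ⇒ G_5=5862840
G_5=5862840  [base 7] 7^(7 + 1) + 5·7^5 + 5·7^4 + 5·7^3 + 5·7^2 + 5·7 + 4  →[7↦8]→  8^(8 + 1) + 5·8^5 + 5·8^4 + 5·8^3 + 5·8^2 + 5·8 + 4 = 134404972  −1 ⇒ G_6=134404971

7^(7 + 1) + 5·7^5 + 5·7^4 + 5·7^3 + 5·7^2 + 5·7 + 4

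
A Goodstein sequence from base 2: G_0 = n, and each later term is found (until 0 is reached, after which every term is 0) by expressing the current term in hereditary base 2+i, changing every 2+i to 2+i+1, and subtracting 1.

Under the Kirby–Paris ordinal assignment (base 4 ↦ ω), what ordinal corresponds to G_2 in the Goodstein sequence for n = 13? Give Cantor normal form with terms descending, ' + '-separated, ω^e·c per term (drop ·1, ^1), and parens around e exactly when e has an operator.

[0] 13 ≡ 2^(2 + 1) + 2^2 + 1 (base 2). Lift 3: 109. −1: 108.
[1] 108 ≡ 3^(3 + 1) + 3^3 (base 3). Lift 4: 1280. −1: 1279.

ω^(ω + 1) + ω^3·3 + ω^2·3 + ω·3 + 3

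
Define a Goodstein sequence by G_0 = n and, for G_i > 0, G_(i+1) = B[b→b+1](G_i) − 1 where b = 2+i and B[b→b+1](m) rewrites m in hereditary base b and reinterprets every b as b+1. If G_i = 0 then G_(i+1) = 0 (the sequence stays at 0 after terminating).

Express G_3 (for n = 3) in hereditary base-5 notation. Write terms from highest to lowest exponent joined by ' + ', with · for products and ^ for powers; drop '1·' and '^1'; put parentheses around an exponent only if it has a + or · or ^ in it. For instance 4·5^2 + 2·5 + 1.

2

3 —HB2→ 2 + 1 —bump→ 3 + 1 = 4 —(−1)→ 3
3 —HB3→ 3 —bump→ 4 = 4 —(−1)→ 3
3 —HB4→ 3 —bump→ 3 = 3 —(−1)→ 2
2 —HB5→ 2 —bump→ 2 = 2 —(−1)→ 1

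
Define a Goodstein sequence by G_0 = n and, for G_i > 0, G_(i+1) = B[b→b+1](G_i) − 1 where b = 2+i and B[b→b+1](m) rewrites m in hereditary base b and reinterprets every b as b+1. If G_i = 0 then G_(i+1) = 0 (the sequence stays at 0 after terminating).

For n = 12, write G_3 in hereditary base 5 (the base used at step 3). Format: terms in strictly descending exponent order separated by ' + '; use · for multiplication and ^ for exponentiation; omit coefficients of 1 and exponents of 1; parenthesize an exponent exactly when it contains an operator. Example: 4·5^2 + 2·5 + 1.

5^(5 + 1) + 2·5^2 + 2·5

(0) 12|_2 = 2^(2 + 1) + 2^2 ↦ 3^(3 + 1) + 3^3|_3 = 108 ⇒ 107
(1) 107|_3 = 3^(3 + 1) + 2·3^2 + 2·3 + 2 ↦ 4^(4 + 1) + 2·4^2 + 2·4 + 2|_4 = 1066 ⇒ 1065
(2) 1065|_4 = 4^(4 + 1) + 2·4^2 + 2·4 + 1 ↦ 5^(5 + 1) + 2·5^2 + 2·5 + 1|_5 = 15686 ⇒ 15685
(3) 15685|_5 = 5^(5 + 1) + 2·5^2 + 2·5 ↦ 6^(6 + 1) + 2·6^2 + 2·6|_6 = 280020 ⇒ 280019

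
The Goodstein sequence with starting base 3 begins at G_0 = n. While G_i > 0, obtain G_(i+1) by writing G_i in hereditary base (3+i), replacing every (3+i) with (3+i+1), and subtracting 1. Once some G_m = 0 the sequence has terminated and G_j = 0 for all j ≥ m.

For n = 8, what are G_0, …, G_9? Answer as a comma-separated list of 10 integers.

i=0: 8 = 2·3 + 2 (b=3); 3→4: 2·4 + 2 = 10; 10−1 = 9
i=1: 9 = 2·4 + 1 (b=4); 4→5: 2·5 + 1 = 11; 11−1 = 10
i=2: 10 = 2·5 (b=5); 5→6: 2·6 = 12; 12−1 = 11
i=3: 11 = 6 + 5 (b=6); 6→7: 7 + 5 = 12; 12−1 = 11
i=4: 11 = 7 + 4 (b=7); 7→8: 8 + 4 = 12; 12−1 = 11
i=5: 11 = 8 + 3 (b=8); 8→9: 9 + 3 = 12; 12−1 = 11
i=6: 11 = 9 + 2 (b=9); 9→10: 10 + 2 = 12; 12−1 = 11
i=7: 11 = 10 + 1 (b=10); 10→11: 11 + 1 = 12; 12−1 = 11
i=8: 11 = 11 (b=11); 11→12: 12 = 12; 12−1 = 11

8, 9, 10, 11, 11, 11, 11, 11, 11, 11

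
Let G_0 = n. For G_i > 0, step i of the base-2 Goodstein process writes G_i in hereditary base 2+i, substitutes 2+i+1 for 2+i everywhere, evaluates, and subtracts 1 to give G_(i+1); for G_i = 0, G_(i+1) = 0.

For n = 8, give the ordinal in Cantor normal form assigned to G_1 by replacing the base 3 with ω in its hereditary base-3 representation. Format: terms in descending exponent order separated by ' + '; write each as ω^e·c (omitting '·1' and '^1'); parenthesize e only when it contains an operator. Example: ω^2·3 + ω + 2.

ω^ω·2 + ω^2·2 + ω·2 + 2

i=0: 8 = 2^(2 + 1) (b=2); 2→3: 3^(3 + 1) = 81; 81−1 = 80
i=1: 80 = 2·3^3 + 2·3^2 + 2·3 + 2 (b=3); 3→4: 2·4^4 + 2·4^2 + 2·4 + 2 = 554; 554−1 = 553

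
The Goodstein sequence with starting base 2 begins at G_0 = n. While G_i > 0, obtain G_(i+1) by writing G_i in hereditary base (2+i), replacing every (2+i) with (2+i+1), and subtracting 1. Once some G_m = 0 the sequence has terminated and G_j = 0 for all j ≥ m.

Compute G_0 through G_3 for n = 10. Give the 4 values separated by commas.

i=0: 10 = 2^(2 + 1) + 2 (b=2); 2→3: 3^(3 + 1) + 3 = 84; 84−1 = 83
i=1: 83 = 3^(3 + 1) + 2 (b=3); 3→4: 4^(4 + 1) + 2 = 1026; 1026−1 = 1025
i=2: 1025 = 4^(4 + 1) + 1 (b=4); 4→5: 5^(5 + 1) + 1 = 15626; 15626−1 = 15625

10, 83, 1025, 15625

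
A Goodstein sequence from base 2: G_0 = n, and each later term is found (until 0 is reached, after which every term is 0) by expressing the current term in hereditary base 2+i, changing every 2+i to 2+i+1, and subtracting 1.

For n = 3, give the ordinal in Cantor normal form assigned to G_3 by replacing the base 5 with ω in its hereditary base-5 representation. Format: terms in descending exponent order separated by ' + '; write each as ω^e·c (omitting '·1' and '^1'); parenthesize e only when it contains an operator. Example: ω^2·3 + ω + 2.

i=0: 3 = 2 + 1 (b=2); 2→3: 3 + 1 = 4; 4−1 = 3
i=1: 3 = 3 (b=3); 3→4: 4 = 4; 4−1 = 3
i=2: 3 = 3 (b=4); 4→5: 3 = 3; 3−1 = 2
i=3: 2 = 2 (b=5); 5→6: 2 = 2; 2−1 = 1

2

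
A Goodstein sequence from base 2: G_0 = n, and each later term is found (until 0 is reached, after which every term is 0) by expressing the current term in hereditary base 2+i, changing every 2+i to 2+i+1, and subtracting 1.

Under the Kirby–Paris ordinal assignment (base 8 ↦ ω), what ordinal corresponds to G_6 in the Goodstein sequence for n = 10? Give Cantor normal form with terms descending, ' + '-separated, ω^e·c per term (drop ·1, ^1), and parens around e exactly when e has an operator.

ω^ω·5 + ω^5·5 + ω^4·5 + ω^3·5 + ω^2·5 + ω·5 + 3

step 0: 10 = 2^(2 + 1) + 2; sub 3 for 2: 3^(3 + 1) + 3; = 84; G_1 = 84−1 = 83
step 1: 83 = 3^(3 + 1) + 2; sub 4 for 3: 4^(4 + 1) + 2; = 1026; G_2 = 1026−1 = 1025
step 2: 1025 = 4^(4 + 1) + 1; sub 5 for 4: 5^(5 + 1) + 1; = 15626; G_3 = 15626−1 = 15625
step 3: 15625 = 5^(5 + 1); sub 6 for 5: 6^(6 + 1); = 279936; G_4 = 279936−1 = 279935
step 4: 279935 = 5·6^6 + 5·6^5 + 5·6^4 + 5·6^3 + 5·6^2 + 5·6 + 5; sub 7 for 6: 5·7^7 + 5·7^5 + 5·7^4 + 5·7^3 + 5·7^2 + 5·7 + 5; = 4215755; G_5 = 4215755−1 = 4215754
step 5: 4215754 = 5·7^7 + 5·7^5 + 5·7^4 + 5·7^3 + 5·7^2 + 5·7 + 4; sub 8 for 7: 5·8^8 + 5·8^5 + 5·8^4 + 5·8^3 + 5·8^2 + 5·8 + 4; = 84073324; G_6 = 84073324−1 = 84073323
step 6: 84073323 = 5·8^8 + 5·8^5 + 5·8^4 + 5·8^3 + 5·8^2 + 5·8 + 3; sub 9 for 8: 5·9^9 + 5·9^5 + 5·9^4 + 5·9^3 + 5·9^2 + 5·9 + 3; = 1937434593; G_7 = 1937434593−1 = 1937434592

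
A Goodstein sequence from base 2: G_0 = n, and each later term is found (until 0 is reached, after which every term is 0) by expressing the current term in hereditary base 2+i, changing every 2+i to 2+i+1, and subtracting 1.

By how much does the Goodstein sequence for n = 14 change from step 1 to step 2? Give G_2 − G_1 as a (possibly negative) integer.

1171

[0] 14 ≡ 2^(2 + 1) + 2^2 + 2 (base 2). Lift 3: 111. −1: 110.
[1] 110 ≡ 3^(3 + 1) + 3^3 + 2 (base 3). Lift 4: 1282. −1: 1281.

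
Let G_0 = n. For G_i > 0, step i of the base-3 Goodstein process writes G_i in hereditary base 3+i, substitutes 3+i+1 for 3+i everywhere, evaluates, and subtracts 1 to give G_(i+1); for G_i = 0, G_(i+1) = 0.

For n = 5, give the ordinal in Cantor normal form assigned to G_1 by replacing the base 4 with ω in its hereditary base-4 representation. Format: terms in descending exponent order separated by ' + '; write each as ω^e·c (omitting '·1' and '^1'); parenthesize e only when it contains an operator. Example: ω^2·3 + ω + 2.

ω + 1

[0] 5 ≡ 3 + 2 (base 3). Lift 4: 6. −1: 5.
[1] 5 ≡ 4 + 1 (base 4). Lift 5: 6. −1: 5.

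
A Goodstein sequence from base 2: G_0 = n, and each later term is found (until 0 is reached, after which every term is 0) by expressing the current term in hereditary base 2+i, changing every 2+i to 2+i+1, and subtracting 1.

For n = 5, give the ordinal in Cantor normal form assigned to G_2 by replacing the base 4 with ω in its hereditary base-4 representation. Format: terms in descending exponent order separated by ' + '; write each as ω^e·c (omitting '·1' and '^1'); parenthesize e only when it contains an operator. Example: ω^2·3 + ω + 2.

G_0 = 5. HB_2(5) = 2^2 + 1. Bump = 28. G_1 = 27.
G_1 = 27. HB_3(27) = 3^3. Bump = 256. G_2 = 255.
G_2 = 255. HB_4(255) = 3·4^3 + 3·4^2 + 3·4 + 3. Bump = 468. G_3 = 467.

ω^3·3 + ω^2·3 + ω·3 + 3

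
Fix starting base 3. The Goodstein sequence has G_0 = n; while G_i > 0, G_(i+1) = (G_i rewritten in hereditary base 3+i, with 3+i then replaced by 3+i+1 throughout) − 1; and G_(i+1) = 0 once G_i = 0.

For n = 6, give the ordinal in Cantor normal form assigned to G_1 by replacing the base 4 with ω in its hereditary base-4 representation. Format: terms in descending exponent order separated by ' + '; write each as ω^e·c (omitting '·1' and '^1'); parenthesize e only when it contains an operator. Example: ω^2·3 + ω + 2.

ω + 3

G_0=6  [base 3] 2·3  →[3↦4]→  2·4 = 8  −1 ⇒ G_1=7
G_1=7  [base 4] 4 + 3  →[4↦5]→  5 + 3 = 8  −1 ⇒ G_2=7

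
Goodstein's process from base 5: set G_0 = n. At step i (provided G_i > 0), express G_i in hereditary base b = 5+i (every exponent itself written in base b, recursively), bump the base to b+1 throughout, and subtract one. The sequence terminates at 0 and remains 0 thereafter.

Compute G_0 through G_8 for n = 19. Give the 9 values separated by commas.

i=0: 19 = 3·5 + 4 (b=5); 5→6: 3·6 + 4 = 22; 22−1 = 21
i=1: 21 = 3·6 + 3 (b=6); 6→7: 3·7 + 3 = 24; 24−1 = 23
i=2: 23 = 3·7 + 2 (b=7); 7→8: 3·8 + 2 = 26; 26−1 = 25
i=3: 25 = 3·8 + 1 (b=8); 8→9: 3·9 + 1 = 28; 28−1 = 27
i=4: 27 = 3·9 (b=9); 9→10: 3·10 = 30; 30−1 = 29
i=5: 29 = 2·10 + 9 (b=10); 10→11: 2·11 + 9 = 31; 31−1 = 30
i=6: 30 = 2·11 + 8 (b=11); 11→12: 2·12 + 8 = 32; 32−1 = 31
i=7: 31 = 2·12 + 7 (b=12); 12→13: 2·13 + 7 = 33; 33−1 = 32

19, 21, 23, 25, 27, 29, 30, 31, 32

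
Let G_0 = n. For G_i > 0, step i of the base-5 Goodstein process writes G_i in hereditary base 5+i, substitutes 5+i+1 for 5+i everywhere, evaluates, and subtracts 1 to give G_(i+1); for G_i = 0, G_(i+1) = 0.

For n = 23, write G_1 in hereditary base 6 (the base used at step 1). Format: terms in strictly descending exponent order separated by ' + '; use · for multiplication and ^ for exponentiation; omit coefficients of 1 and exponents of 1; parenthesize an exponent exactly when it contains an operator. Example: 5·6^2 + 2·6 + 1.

[0] 23 ≡ 4·5 + 3 (base 5). Lift 6: 27. −1: 26.
[1] 26 ≡ 4·6 + 2 (base 6). Lift 7: 30. −1: 29.

4·6 + 2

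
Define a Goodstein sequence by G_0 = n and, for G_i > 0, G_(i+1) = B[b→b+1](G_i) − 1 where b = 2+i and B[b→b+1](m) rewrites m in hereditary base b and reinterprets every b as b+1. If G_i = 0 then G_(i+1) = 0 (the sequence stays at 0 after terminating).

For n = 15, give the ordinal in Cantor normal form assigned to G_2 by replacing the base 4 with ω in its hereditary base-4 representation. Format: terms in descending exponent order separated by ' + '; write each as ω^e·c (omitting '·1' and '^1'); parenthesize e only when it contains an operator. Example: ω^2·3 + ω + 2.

(0) 15|_2 = 2^(2 + 1) + 2^2 + 2 + 1 ↦ 3^(3 + 1) + 3^3 + 3 + 1|_3 = 112 ⇒ 111
(1) 111|_3 = 3^(3 + 1) + 3^3 + 3 ↦ 4^(4 + 1) + 4^4 + 4|_4 = 1284 ⇒ 1283
(2) 1283|_4 = 4^(4 + 1) + 4^4 + 3 ↦ 5^(5 + 1) + 5^5 + 3|_5 = 18753 ⇒ 18752

ω^(ω + 1) + ω^ω + 3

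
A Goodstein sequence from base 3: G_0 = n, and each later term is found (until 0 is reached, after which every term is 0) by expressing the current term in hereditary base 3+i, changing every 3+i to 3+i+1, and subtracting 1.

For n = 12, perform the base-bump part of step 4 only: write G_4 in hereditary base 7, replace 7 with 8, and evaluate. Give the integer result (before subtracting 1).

64

i=0: 12 = 3^2 + 3 (b=3); 3→4: 4^2 + 4 = 20; 20−1 = 19
i=1: 19 = 4^2 + 3 (b=4); 4→5: 5^2 + 3 = 28; 28−1 = 27
i=2: 27 = 5^2 + 2 (b=5); 5→6: 6^2 + 2 = 38; 38−1 = 37
i=3: 37 = 6^2 + 1 (b=6); 6→7: 7^2 + 1 = 50; 50−1 = 49
i=4: 49 = 7^2 (b=7); 7→8: 8^2 = 64; 64−1 = 63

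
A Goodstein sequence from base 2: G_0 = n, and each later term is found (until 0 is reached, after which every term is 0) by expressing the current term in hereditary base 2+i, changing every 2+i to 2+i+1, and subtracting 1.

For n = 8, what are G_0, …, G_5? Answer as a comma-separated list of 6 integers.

8, 80, 553, 6310, 93395, 1647195

step 0: 8 = 2^(2 + 1); sub 3 for 2: 3^(3 + 1); = 81; G_1 = 81−1 = 80
step 1: 80 = 2·3^3 + 2·3^2 + 2·3 + 2; sub 4 for 3: 2·4^4 + 2·4^2 + 2·4 + 2; = 554; G_2 = 554−1 = 553
step 2: 553 = 2·4^4 + 2·4^2 + 2·4 + 1; sub 5 for 4: 2·5^5 + 2·5^2 + 2·5 + 1; = 6311; G_3 = 6311−1 = 6310
step 3: 6310 = 2·5^5 + 2·5^2 + 2·5; sub 6 for 5: 2·6^6 + 2·6^2 + 2·6; = 93396; G_4 = 93396−1 = 93395
step 4: 93395 = 2·6^6 + 2·6^2 + 6 + 5; sub 7 for 6: 2·7^7 + 2·7^2 + 7 + 5; = 1647196; G_5 = 1647196−1 = 1647195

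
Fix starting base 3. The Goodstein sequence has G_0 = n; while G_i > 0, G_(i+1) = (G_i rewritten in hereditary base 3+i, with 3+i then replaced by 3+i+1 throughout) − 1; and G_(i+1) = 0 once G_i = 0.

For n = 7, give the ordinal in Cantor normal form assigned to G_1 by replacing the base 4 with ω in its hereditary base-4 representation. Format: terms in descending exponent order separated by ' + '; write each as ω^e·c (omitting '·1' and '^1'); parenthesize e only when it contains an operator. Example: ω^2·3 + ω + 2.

base 3: 7 = 2·3 + 1; at 4: 2·4 + 1 = 9; next = 8
base 4: 8 = 2·4; at 5: 2·5 = 10; next = 9

ω·2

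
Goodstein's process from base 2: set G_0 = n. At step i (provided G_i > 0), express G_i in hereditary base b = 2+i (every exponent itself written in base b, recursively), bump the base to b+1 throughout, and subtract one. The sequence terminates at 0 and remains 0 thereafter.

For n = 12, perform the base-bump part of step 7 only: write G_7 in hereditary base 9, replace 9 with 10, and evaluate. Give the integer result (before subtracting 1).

100000000212

base 2: 12 = 2^(2 + 1) + 2^2; at 3: 3^(3 + 1) + 3^3 = 108; next = 107
base 3: 107 = 3^(3 + 1) + 2·3^2 + 2·3 + 2; at 4: 4^(4 + 1) + 2·4^2 + 2·4 + 2 = 1066; next = 1065
base 4: 1065 = 4^(4 + 1) + 2·4^2 + 2·4 + 1; at 5: 5^(5 + 1) + 2·5^2 + 2·5 + 1 = 15686; next = 15685
base 5: 15685 = 5^(5 + 1) + 2·5^2 + 2·5; at 6: 6^(6 + 1) + 2·6^2 + 2·6 = 280020; next = 280019
base 6: 280019 = 6^(6 + 1) + 2·6^2 + 6 + 5; at 7: 7^(7 + 1) + 2·7^2 + 7 + 5 = 5764911; next = 5764910
base 7: 5764910 = 7^(7 + 1) + 2·7^2 + 7 + 4; at 8: 8^(8 + 1) + 2·8^2 + 8 + 4 = 134217868; next = 134217867
base 8: 134217867 = 8^(8 + 1) + 2·8^2 + 8 + 3; at 9: 9^(9 + 1) + 2·9^2 + 9 + 3 = 3486784575; next = 3486784574
base 9: 3486784574 = 9^(9 + 1) + 2·9^2 + 9 + 2; at 10: 10^(10 + 1) + 2·10^2 + 10 + 2 = 100000000212; next = 100000000211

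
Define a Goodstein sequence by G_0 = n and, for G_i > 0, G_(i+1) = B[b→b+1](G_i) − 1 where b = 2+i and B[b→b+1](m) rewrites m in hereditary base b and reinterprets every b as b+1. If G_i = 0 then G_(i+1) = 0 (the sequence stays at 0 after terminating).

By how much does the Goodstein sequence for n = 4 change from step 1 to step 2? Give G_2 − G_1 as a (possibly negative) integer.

step 0: 4 = 2^2; sub 3 for 2: 3^3; = 27; G_1 = 27−1 = 26
step 1: 26 = 2·3^2 + 2·3 + 2; sub 4 for 3: 2·4^2 + 2·4 + 2; = 42; G_2 = 42−1 = 41

15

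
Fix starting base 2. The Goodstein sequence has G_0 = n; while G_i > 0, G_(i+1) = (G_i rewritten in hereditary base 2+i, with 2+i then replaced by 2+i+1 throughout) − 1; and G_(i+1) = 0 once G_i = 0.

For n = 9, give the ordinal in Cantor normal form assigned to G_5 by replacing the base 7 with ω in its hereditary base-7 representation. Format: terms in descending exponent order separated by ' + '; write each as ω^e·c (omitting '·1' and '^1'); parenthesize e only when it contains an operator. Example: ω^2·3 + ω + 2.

ω^ω·3 + ω^3·3 + ω^2·3 + ω·3

9 —HB2→ 2^(2 + 1) + 1 —bump→ 3^(3 + 1) + 1 = 82 —(−1)→ 81
81 —HB3→ 3^(3 + 1) —bump→ 4^(4 + 1) = 1024 —(−1)→ 1023
1023 —HB4→ 3·4^4 + 3·4^3 + 3·4^2 + 3·4 + 3 —bump→ 3·5^5 + 3·5^3 + 3·5^2 + 3·5 + 3 = 9843 —(−1)→ 9842
9842 —HB5→ 3·5^5 + 3·5^3 + 3·5^2 + 3·5 + 2 —bump→ 3·6^6 + 3·6^3 + 3·6^2 + 3·6 + 2 = 140744 —(−1)→ 140743
140743 —HB6→ 3·6^6 + 3·6^3 + 3·6^2 + 3·6 + 1 —bump→ 3·7^7 + 3·7^3 + 3·7^2 + 3·7 + 1 = 2471827 —(−1)→ 2471826
2471826 —HB7→ 3·7^7 + 3·7^3 + 3·7^2 + 3·7 —bump→ 3·8^8 + 3·8^3 + 3·8^2 + 3·8 = 50333400 —(−1)→ 50333399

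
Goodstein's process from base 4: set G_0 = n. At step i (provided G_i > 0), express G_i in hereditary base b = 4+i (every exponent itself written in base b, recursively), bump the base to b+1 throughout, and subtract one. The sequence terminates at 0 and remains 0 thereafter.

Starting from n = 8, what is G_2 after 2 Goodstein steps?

9

step 0: 8 = 2·4; sub 5 for 4: 2·5; = 10; G_1 = 10−1 = 9
step 1: 9 = 5 + 4; sub 6 for 5: 6 + 4; = 10; G_2 = 10−1 = 9
step 2: 9 = 6 + 3; sub 7 for 6: 7 + 3; = 10; G_3 = 10−1 = 9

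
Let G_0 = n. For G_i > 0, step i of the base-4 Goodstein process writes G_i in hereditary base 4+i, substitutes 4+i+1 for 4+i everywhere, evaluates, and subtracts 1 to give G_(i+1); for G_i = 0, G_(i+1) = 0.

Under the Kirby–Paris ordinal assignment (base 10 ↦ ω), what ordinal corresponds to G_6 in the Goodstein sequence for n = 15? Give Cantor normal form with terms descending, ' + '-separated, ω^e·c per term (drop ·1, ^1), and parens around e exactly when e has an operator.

i=0: 15 = 3·4 + 3 (b=4); 4→5: 3·5 + 3 = 18; 18−1 = 17
i=1: 17 = 3·5 + 2 (b=5); 5→6: 3·6 + 2 = 20; 20−1 = 19
i=2: 19 = 3·6 + 1 (b=6); 6→7: 3·7 + 1 = 22; 22−1 = 21
i=3: 21 = 3·7 (b=7); 7→8: 3·8 = 24; 24−1 = 23
i=4: 23 = 2·8 + 7 (b=8); 8→9: 2·9 + 7 = 25; 25−1 = 24
i=5: 24 = 2·9 + 6 (b=9); 9→10: 2·10 + 6 = 26; 26−1 = 25
i=6: 25 = 2·10 + 5 (b=10); 10→11: 2·11 + 5 = 27; 27−1 = 26

ω·2 + 5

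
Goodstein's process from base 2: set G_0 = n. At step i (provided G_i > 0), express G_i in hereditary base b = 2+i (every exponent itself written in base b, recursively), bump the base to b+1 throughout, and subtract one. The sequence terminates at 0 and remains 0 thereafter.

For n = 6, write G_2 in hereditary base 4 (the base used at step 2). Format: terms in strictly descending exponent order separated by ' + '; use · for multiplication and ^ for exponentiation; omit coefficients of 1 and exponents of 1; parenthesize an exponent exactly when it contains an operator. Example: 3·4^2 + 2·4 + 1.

G_0=6  [base 2] 2^2 + 2  →[2↦3]→  3^3 + 3 = 30  −1 ⇒ G_1=29
G_1=29  [base 3] 3^3 + 2  →[3↦4]→  4^4 + 2 = 258  −1 ⇒ G_2=257

4^4 + 1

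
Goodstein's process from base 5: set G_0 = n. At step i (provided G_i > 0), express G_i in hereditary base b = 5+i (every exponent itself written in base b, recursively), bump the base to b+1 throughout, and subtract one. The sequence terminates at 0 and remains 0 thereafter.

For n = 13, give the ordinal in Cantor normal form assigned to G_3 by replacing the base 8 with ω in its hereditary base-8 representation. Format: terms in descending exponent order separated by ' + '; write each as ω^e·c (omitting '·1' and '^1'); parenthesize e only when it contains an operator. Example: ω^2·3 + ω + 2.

(0) 13|_5 = 2·5 + 3 ↦ 2·6 + 3|_6 = 15 ⇒ 14
(1) 14|_6 = 2·6 + 2 ↦ 2·7 + 2|_7 = 16 ⇒ 15
(2) 15|_7 = 2·7 + 1 ↦ 2·8 + 1|_8 = 17 ⇒ 16
(3) 16|_8 = 2·8 ↦ 2·9|_9 = 18 ⇒ 17

ω·2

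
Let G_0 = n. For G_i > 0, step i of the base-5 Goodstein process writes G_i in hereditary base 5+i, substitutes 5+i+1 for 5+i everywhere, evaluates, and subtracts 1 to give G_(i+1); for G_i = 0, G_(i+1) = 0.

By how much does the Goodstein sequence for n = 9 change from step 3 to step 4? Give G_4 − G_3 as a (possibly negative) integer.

0

9 —HB5→ 5 + 4 —bump→ 6 + 4 = 10 —(−1)→ 9
9 —HB6→ 6 + 3 —bump→ 7 + 3 = 10 —(−1)→ 9
9 —HB7→ 7 + 2 —bump→ 8 + 2 = 10 —(−1)→ 9
9 —HB8→ 8 + 1 —bump→ 9 + 1 = 10 —(−1)→ 9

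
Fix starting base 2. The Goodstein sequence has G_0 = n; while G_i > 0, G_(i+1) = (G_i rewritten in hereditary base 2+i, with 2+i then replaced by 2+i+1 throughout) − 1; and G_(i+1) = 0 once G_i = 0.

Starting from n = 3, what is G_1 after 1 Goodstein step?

G_0 = 3. HB_2(3) = 2 + 1. Bump = 4. G_1 = 3.
G_1 = 3. HB_3(3) = 3. Bump = 4. G_2 = 3.

3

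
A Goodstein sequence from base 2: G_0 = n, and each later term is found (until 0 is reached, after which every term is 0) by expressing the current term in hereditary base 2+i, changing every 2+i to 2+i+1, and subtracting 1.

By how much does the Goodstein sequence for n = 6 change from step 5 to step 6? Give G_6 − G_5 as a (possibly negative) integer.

89204

(0) 6|_2 = 2^2 + 2 ↦ 3^3 + 3|_3 = 30 ⇒ 29
(1) 29|_3 = 3^3 + 2 ↦ 4^4 + 2|_4 = 258 ⇒ 257
(2) 257|_4 = 4^4 + 1 ↦ 5^5 + 1|_5 = 3126 ⇒ 3125
(3) 3125|_5 = 5^5 ↦ 6^6|_6 = 46656 ⇒ 46655
(4) 46655|_6 = 5·6^5 + 5·6^4 + 5·6^3 + 5·6^2 + 5·6 + 5 ↦ 5·7^5 + 5·7^4 + 5·7^3 + 5·7^2 + 5·7 + 5|_7 = 98040 ⇒ 98039
(5) 98039|_7 = 5·7^5 + 5·7^4 + 5·7^3 + 5·7^2 + 5·7 + 4 ↦ 5·8^5 + 5·8^4 + 5·8^3 + 5·8^2 + 5·8 + 4|_8 = 187244 ⇒ 187243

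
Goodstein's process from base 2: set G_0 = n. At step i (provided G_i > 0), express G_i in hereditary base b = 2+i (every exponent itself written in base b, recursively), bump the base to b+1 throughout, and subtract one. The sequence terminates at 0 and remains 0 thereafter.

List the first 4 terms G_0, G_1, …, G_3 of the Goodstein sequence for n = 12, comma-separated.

12, 107, 1065, 15685

base 2: 12 = 2^(2 + 1) + 2^2; at 3: 3^(3 + 1) + 3^3 = 108; next = 107
base 3: 107 = 3^(3 + 1) + 2·3^2 + 2·3 + 2; at 4: 4^(4 + 1) + 2·4^2 + 2·4 + 2 = 1066; next = 1065
base 4: 1065 = 4^(4 + 1) + 2·4^2 + 2·4 + 1; at 5: 5^(5 + 1) + 2·5^2 + 2·5 + 1 = 15686; next = 15685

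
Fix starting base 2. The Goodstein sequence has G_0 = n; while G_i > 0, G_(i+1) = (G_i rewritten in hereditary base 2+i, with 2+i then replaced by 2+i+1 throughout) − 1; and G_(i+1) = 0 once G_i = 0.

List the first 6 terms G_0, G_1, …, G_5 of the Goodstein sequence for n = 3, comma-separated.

3 —HB2→ 2 + 1 —bump→ 3 + 1 = 4 —(−1)→ 3
3 —HB3→ 3 —bump→ 4 = 4 —(−1)→ 3
3 —HB4→ 3 —bump→ 3 = 3 —(−1)→ 2
2 —HB5→ 2 —bump→ 2 = 2 —(−1)→ 1
1 —HB6→ 1 —bump→ 1 = 1 —(−1)→ 0

3, 3, 3, 2, 1, 0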